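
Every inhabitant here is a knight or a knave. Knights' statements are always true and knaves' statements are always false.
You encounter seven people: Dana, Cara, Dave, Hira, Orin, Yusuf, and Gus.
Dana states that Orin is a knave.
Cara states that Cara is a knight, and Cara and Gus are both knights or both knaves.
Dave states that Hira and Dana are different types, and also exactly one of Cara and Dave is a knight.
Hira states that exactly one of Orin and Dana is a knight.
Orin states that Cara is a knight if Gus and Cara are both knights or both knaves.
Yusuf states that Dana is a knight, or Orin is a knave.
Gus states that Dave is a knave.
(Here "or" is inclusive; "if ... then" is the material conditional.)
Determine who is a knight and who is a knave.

Dana is a knave, Cara is a knave, Dave is a knave, Hira is a knight, Orin is a knight, Yusuf is a knave, and Gus is a knight.

Dana (knave): "Orin is a knave" — false. ✓
Since Cara is a knave, "Cara is a knight, and Cara and Gus are both knights or both knaves" needs to be false, which holds.
Since Dave is a knave, "Hira and Dana are different types, and also exactly one of Cara and Dave is a knight" needs to be false, which holds.
Hira is a knight, so "exactly one of Orin and Dana is a knight" must be True — and it is.
Orin (knight): "Cara is a knight if Gus and Cara are both knights or both knaves" — True. ✓
Since Yusuf is a knave, "Dana is a knight, or Orin is a knave" needs to be false, which holds.
Gus is a knight, so "Dave is a knave" must be True — and it is.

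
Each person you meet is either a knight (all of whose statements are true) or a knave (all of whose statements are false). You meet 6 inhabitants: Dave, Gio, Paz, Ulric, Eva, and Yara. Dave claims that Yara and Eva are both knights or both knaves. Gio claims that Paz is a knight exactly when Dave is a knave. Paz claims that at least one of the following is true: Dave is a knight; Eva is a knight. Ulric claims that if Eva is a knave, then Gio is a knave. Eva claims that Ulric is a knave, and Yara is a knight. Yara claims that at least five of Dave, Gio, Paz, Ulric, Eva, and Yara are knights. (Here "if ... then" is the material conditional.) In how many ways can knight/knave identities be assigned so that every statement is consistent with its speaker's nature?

Consistent assignments:
  Dave=knight, Gio=knave, Paz=knight, Ulric=knight, Eva=knave, Yara=knave

1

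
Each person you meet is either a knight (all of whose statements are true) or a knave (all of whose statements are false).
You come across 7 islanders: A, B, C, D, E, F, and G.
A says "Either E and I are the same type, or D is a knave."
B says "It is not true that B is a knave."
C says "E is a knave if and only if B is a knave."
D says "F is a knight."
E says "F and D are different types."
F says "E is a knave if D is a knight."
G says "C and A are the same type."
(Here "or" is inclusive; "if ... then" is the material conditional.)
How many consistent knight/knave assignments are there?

0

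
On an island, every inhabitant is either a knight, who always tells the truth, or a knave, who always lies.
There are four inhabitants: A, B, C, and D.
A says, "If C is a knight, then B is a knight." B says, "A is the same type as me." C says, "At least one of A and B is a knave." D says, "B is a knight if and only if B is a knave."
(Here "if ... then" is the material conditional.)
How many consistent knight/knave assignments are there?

1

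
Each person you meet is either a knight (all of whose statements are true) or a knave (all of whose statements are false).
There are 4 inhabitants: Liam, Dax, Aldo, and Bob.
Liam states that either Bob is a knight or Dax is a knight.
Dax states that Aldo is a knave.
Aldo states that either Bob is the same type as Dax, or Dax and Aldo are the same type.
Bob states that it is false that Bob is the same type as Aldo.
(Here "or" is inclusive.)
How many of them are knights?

2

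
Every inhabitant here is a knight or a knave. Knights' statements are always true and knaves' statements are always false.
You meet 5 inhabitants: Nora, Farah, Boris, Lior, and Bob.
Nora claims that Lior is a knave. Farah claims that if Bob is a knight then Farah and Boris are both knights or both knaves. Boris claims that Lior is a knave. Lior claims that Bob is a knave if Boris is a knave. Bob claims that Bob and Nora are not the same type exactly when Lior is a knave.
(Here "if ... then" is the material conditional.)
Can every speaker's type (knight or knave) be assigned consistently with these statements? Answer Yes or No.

Checking all 32 assignments, each has at least one speaker whose statement's truth value contradicts their type.

No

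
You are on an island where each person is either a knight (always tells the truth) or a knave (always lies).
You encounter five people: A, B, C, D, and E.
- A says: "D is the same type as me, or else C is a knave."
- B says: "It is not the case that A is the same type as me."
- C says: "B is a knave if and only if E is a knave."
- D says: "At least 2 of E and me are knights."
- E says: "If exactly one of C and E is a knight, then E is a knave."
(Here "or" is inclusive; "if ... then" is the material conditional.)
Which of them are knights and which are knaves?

A is a knave, B is a knight, C is a knight, D is a knight, and E is a knight.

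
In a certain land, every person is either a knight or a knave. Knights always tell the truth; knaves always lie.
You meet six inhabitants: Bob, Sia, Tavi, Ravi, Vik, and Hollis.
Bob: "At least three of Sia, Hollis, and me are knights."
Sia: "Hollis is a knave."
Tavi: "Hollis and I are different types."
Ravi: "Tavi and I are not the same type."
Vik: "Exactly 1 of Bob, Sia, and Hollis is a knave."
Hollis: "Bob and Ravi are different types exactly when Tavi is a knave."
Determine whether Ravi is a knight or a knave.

Ravi is a knave.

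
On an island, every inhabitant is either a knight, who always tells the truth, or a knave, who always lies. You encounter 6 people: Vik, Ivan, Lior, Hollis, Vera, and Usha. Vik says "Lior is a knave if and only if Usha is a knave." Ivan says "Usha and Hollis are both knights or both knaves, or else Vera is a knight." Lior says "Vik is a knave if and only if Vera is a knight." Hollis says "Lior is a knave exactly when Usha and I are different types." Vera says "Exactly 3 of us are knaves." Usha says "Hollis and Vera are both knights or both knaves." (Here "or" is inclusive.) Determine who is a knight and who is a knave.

As a knight, Vik's statement "Lior is a knave if and only if Usha is a knave" should be True; it is.
Ivan (knight): "Usha and Hollis are both knights or both knaves, or else Vera is a knight" — True. ✓
Since Lior is a knave, "Vik is a knave if and only if Vera is a knight" needs to be False, which holds.
As a knave, Hollis's statement "Lior is a knave exactly when Usha and I are different types" should be False; it is.
As a knight, Vera's statement "exactly 3 of us are knaves" should be True; it is.
Usha is a knave; "Hollis and Vera are both knights or both knaves" is False, as required.

Vik is a knight, Ivan is a knight, Lior is a knave, Hollis is a knave, Vera is a knight, and Usha is a knave.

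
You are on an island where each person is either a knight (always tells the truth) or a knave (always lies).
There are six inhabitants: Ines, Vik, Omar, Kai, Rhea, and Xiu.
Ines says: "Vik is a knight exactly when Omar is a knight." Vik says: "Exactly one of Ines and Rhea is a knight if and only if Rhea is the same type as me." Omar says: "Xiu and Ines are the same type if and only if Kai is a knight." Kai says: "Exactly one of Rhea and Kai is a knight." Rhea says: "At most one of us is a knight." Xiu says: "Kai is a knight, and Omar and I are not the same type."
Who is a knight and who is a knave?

Since Ines is a knave, "Vik is a knight exactly when Omar is a knight" needs to be False, which holds.
Vik is a knight, so "exactly one of Ines and Rhea is a knight if and only if Rhea is the same type as me" must be true — and it is.
Omar (knave): "Xiu and Ines are the same type if and only if Kai is a knight" — False. ✓
As a knight, Kai's statement "exactly one of Rhea and Kai is a knight" should be true; it is.
As a knave, Rhea's statement "at most one of us is a knight" should be False; it is.
Xiu is a knight; "Kai is a knight, and Omar and I are not the same type" is true, as required.

Ines is a knave, Vik is a knight, Omar is a knave, Kai is a knight, Rhea is a knave, and Xiu is a knight.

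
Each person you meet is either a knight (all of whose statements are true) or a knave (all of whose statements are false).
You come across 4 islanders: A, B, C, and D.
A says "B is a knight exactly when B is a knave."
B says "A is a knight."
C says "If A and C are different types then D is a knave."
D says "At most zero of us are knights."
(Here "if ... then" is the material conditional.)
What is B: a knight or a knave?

B is a knave.

Consistent assignments: {A=knave, B=knave, C=knight, D=knave}
In every consistent assignment, B is a knave.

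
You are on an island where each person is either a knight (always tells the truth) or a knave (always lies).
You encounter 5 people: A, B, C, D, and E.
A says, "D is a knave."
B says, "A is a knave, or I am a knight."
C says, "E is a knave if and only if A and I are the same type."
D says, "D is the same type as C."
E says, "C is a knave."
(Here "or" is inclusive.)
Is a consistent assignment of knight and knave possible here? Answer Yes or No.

Yes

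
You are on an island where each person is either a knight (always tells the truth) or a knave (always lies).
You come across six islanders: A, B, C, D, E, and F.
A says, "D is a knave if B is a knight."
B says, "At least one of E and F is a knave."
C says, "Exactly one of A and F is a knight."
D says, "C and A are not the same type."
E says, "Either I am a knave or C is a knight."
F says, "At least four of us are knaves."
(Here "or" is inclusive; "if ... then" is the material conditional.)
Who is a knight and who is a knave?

Knights: A, B, C, and E. Knaves: D and F.

A is a knight; "D is a knave if B is a knight" is True, as required.
As a knight, B's statement "at least one of E and F is a knave" should be True; it is.
C is a knight; "exactly one of A and F is a knight" is True, as required.
As a knave, D's statement "C and A are not the same type" should be False; it is.
Since E is a knight, "either I am a knave or C is a knight" needs to be True, which holds.
F is a knave, so "at least four of us are knaves" must be False — and it is.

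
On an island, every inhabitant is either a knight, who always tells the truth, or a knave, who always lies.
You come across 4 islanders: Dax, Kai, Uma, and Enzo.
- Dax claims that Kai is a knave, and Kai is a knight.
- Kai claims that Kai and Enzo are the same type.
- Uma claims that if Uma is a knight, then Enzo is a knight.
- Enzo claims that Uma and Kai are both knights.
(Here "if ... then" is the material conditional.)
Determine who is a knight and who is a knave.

Dax is a knave, Kai is a knight, Uma is a knight, and Enzo is a knight.

Dax is a knave, and the claim "Kai is a knave, and Kai is a knight" is indeed false.
Kai (knight): "Kai and Enzo are the same type" — true. ✓
Since Uma is a knight, "if Uma is a knight, then Enzo is a knight" needs to be true, which holds.
Enzo is a knight, so "Uma and Kai are both knights" must be true — and it is.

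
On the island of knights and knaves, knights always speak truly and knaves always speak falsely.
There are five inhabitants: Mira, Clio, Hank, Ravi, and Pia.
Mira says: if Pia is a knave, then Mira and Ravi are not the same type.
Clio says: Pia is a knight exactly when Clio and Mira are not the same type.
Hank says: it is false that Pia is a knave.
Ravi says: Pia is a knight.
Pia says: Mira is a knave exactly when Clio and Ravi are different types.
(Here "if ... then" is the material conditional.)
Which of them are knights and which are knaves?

Mira (knight): "if Pia is a knave, then Mira and Ravi are not the same type" — true. ✓
Clio is a knight, and the claim "Pia is a knight exactly when Clio and Mira are not the same type" is indeed true.
As a knave, Hank's statement "it is false that Pia is a knave" should be false; it is.
Ravi is a knave, so "Pia is a knight" must be false — and it is.
Pia (knave): "Mira is a knave exactly when Clio and Ravi are different types" — false. ✓

Mira is a knight, Clio is a knight, Hank is a knave, Ravi is a knave, and Pia is a knave.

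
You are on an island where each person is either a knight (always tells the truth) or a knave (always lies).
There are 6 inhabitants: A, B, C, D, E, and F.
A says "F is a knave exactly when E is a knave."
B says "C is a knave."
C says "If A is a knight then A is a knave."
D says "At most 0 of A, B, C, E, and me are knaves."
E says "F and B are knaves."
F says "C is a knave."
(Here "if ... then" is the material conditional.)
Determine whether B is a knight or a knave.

Consistent assignments: {A=knave, B=knave, C=knight, D=knave, E=knight, F=knave}
In every consistent assignment, B is a knave.

B is a knave.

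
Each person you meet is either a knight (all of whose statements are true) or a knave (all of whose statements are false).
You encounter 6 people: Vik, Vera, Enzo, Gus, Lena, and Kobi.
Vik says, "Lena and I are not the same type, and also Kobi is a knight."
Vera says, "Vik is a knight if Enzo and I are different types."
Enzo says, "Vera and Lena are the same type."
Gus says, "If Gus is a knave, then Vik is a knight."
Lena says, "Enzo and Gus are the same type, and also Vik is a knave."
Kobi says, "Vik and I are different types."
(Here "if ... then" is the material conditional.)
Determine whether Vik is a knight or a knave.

Vik is a knave.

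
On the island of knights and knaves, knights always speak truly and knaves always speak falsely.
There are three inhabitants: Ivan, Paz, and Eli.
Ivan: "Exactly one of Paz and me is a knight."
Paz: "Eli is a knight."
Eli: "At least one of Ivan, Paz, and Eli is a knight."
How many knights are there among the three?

The unique consistent assignment is Ivan=knave, Paz=knave, Eli=knave.
That has 0 knights.

0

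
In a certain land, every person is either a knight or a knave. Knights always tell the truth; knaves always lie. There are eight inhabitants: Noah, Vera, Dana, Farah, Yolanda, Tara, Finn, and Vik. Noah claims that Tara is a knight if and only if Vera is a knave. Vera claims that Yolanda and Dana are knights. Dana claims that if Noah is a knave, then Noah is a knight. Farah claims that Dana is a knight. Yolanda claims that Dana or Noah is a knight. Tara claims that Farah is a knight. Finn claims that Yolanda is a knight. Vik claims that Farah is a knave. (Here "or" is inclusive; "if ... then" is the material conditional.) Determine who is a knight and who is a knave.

Noah is a knave, Vera is a knave, Dana is a knave, Farah is a knave, Yolanda is a knave, Tara is a knave, Finn is a knave, and Vik is a knight.

Noah is a knave, and the claim "Tara is a knight if and only if Vera is a knave" is indeed False.
Vera is a knave, and the claim "Yolanda and Dana are knights" is indeed False.
As a knave, Dana's statement "if Noah is a knave, then Noah is a knight" should be False; it is.
Since Farah is a knave, "Dana is a knight" needs to be False, which holds.
Yolanda is a knave, so "Dana or Noah is a knight" must be False — and it is.
Tara is a knave, so "Farah is a knight" must be False — and it is.
Finn is a knave; "Yolanda is a knight" is False, as required.
Vik (knight): "Farah is a knave" — true. ✓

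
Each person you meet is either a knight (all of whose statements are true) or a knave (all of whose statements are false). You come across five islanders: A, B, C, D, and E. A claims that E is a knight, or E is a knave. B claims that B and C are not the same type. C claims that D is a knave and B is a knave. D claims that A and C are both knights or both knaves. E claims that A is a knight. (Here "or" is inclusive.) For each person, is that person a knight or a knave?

Knights: A, B, and E. Knaves: C and D.

Suppose A is a knave. Then A's statement "E is a knight, or E is a knave" would have to be false. Checking the 16 ways to assign the others, none is consistent with every speaker.
(For instance, with B=knight, C=knave, D=knave, E=knight, A's claim "E is a knight, or E is a knave" comes out true where it would need to be false.)
So A must be a knight, making "E is a knight, or E is a knave" true. Taking A=knight, B=knight, C=knave, D=knave, E=knight, each remaining statement checks out:
  B (knight): "B and C are not the same type" — true. ✓
  C (knave): "D is a knave and B is a knave" — false. ✓
  D (knave): "A and C are both knights or both knaves" — false. ✓
  E (knight): "A is a knight" — true. ✓
This is the unique consistent assignment.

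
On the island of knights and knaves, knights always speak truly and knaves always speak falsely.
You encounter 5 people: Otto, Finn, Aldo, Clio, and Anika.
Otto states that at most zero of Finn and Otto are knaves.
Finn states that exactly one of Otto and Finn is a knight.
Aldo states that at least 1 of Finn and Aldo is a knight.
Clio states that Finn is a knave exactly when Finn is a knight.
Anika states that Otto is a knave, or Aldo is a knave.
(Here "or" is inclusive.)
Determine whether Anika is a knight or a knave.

Anika is a knight.

Consistent assignments: {Otto=knave, Finn=knight, Aldo=knight, Clio=knave, Anika=knight}; {Otto=knave, Finn=knave, Aldo=knight, Clio=knave, Anika=knight}; {Otto=knave, Finn=knave, Aldo=knave, Clio=knave, Anika=knight}
In every consistent assignment, Anika is a knight.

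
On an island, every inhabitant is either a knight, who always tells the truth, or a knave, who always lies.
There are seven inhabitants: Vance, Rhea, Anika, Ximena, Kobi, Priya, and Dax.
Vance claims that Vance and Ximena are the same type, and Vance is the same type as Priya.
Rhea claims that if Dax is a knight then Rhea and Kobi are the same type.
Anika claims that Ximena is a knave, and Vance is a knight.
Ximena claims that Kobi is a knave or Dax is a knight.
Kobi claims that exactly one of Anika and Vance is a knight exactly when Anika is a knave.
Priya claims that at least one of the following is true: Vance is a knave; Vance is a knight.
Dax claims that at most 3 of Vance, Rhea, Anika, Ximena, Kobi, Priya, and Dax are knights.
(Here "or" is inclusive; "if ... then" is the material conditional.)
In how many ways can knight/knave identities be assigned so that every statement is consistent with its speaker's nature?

0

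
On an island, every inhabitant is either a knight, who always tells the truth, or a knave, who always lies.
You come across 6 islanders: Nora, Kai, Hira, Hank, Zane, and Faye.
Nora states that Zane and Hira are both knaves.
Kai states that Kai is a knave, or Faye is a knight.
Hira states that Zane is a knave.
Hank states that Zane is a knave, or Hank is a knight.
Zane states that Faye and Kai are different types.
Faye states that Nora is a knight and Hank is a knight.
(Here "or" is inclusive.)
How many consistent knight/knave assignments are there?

0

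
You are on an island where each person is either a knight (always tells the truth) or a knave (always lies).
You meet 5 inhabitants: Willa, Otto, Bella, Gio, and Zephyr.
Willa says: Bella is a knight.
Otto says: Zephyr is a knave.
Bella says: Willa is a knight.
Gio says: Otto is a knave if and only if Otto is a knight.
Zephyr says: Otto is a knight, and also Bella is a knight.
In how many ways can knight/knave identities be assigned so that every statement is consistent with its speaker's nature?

1

Consistent assignments:
  Willa=knave, Otto=knight, Bella=knave, Gio=knave, Zephyr=knave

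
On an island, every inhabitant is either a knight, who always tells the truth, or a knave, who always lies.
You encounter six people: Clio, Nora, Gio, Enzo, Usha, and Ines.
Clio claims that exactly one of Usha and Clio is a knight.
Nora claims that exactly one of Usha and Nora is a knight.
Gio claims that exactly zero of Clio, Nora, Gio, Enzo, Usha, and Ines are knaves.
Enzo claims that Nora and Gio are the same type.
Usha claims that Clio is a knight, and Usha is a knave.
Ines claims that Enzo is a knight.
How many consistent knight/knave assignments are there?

Consistent assignments:
  Clio=knave, Nora=knight, Gio=knave, Enzo=knave, Usha=knave, Ines=knave
  Clio=knave, Nora=knave, Gio=knave, Enzo=knight, Usha=knave, Ines=knight

2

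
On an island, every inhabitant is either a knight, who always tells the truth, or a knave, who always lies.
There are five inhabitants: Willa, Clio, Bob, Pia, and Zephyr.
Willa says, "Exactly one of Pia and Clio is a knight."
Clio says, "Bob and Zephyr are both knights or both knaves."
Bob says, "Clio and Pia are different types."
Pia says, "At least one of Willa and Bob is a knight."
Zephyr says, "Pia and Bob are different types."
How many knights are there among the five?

The unique consistent assignment is Willa=knight, Clio=knave, Bob=knight, Pia=knight, Zephyr=knave.
That has 3 knights.

3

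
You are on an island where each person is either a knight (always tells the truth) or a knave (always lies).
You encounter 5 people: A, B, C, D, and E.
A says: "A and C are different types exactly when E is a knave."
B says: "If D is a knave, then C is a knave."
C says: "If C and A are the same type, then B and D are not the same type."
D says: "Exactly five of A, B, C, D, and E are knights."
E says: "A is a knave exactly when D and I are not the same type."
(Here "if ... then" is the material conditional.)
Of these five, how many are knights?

2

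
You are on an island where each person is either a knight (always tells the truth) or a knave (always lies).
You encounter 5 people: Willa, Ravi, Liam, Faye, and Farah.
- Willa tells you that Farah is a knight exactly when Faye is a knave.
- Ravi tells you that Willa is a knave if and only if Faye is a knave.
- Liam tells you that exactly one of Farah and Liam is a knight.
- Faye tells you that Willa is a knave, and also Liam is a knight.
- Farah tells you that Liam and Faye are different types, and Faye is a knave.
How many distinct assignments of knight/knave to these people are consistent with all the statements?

1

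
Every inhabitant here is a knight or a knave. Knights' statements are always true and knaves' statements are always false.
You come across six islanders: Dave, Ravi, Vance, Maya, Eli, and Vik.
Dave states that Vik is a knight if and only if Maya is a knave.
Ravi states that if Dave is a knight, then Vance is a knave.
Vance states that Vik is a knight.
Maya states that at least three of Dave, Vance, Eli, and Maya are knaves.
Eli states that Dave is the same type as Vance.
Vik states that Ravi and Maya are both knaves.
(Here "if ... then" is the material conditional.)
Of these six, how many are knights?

The unique consistent assignment is Dave=knight, Ravi=knave, Vance=knight, Maya=knave, Eli=knight, Vik=knight.
That has 4 knights.

4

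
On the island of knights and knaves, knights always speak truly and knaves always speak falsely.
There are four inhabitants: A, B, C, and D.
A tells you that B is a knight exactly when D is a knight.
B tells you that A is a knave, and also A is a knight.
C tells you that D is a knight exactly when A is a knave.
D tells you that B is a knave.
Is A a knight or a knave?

A is a knave.

Consistent assignments: {A=knave, B=knave, C=knight, D=knight}
In every consistent assignment, A is a knave.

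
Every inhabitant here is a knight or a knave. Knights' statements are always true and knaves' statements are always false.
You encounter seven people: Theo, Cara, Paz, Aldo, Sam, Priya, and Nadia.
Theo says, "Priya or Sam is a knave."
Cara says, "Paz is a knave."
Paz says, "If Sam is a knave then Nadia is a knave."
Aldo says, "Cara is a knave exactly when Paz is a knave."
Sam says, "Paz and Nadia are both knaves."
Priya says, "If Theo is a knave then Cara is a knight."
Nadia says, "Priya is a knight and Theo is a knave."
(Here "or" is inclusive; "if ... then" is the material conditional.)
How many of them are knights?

The unique consistent assignment is Theo=knight, Cara=knave, Paz=knight, Aldo=knave, Sam=knave, Priya=knight, Nadia=knave.
That has 3 knights.

3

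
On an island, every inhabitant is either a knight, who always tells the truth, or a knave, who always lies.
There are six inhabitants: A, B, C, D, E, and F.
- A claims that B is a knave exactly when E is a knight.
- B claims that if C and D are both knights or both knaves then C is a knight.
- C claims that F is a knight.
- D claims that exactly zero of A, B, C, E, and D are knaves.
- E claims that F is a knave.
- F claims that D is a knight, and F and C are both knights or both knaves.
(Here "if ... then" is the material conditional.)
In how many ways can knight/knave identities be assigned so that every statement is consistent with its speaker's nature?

Consistent assignments:
  A=knight, B=knave, C=knave, D=knave, E=knight, F=knave

1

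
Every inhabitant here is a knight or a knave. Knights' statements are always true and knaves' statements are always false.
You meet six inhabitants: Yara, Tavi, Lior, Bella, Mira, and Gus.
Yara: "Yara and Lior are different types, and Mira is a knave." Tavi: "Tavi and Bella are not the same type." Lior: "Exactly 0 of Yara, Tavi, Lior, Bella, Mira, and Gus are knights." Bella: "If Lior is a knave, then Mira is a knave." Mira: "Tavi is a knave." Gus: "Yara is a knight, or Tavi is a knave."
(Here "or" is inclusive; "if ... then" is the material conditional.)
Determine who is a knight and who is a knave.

Yara is a knave, so "Yara and Lior are different types, and Mira is a knave" must be false — and it is.
Tavi (knave): "Tavi and Bella are not the same type" — false. ✓
Lior is a knave, and the claim "exactly 0 of Yara, Tavi, Lior, Bella, Mira, and Gus are knights" is indeed false.
Bella (knave): "if Lior is a knave, then Mira is a knave" — false. ✓
Mira is a knight, and the claim "Tavi is a knave" is indeed True.
Gus is a knight; "Yara is a knight, or Tavi is a knave" is True, as required.

Knights: Mira and Gus. Knaves: Yara, Tavi, Lior, and Bella.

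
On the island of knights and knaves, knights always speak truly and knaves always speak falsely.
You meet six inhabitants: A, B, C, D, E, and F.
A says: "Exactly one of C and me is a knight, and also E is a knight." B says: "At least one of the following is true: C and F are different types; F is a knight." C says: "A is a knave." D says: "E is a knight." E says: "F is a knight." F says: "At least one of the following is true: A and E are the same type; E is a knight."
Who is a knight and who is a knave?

A is a knight, B is a knight, C is a knave, D is a knight, E is a knight, and F is a knight.

A (knight): "exactly one of C and me is a knight, and also E is a knight" — True. ✓
B is a knight; "at least one of the following is true: C and F are different types; F is a knight" is True, as required.
Since C is a knave, "A is a knave" needs to be false, which holds.
As a knight, D's statement "E is a knight" should be True; it is.
E is a knight; "F is a knight" is True, as required.
F is a knight, so "at least one of the following is true: A and E are the same type; E is a knight" must be True — and it is.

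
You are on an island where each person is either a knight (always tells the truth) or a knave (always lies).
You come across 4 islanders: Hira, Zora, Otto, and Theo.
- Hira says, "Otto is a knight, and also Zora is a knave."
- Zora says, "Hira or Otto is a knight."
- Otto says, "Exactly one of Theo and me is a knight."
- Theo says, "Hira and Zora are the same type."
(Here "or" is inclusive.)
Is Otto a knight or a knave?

Otto is a knight.

Consistent assignments: {Hira=knave, Zora=knight, Otto=knight, Theo=knave}
In every consistent assignment, Otto is a knight.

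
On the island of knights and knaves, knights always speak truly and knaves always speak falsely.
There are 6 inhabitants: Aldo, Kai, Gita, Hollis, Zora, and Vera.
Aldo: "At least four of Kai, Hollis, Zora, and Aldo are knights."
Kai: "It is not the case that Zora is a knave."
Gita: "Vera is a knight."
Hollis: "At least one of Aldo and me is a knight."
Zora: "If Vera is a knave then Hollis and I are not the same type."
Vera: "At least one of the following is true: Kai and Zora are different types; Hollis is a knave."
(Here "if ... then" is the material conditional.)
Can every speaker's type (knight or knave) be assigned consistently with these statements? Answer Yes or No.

One consistent assignment: Aldo=knave, Kai=knight, Gita=knight, Hollis=knave, Zora=knight, Vera=knight.

Yes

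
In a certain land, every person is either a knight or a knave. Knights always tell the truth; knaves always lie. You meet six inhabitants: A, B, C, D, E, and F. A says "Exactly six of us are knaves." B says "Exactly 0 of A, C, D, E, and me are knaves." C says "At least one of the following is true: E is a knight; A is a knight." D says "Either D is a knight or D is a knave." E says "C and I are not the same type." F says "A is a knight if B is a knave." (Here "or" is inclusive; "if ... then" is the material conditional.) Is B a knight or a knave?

Consistent assignments: {A=knave, B=knave, C=knave, D=knight, E=knave, F=knave}
In every consistent assignment, B is a knave.

B is a knave.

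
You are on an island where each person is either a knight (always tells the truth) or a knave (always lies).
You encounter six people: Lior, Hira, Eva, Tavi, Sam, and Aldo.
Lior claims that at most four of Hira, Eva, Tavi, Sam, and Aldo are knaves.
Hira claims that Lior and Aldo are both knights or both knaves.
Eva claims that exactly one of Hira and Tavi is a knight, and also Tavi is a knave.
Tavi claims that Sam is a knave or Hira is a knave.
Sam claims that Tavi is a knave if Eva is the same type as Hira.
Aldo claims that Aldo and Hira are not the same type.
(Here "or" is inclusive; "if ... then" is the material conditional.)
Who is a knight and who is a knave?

Knights: Lior and Tavi. Knaves: Hira, Eva, Sam, and Aldo.

Lior is a knight, and the claim "at most four of Hira, Eva, Tavi, Sam, and Aldo are knaves" is indeed true.
Since Hira is a knave, "Lior and Aldo are both knights or both knaves" needs to be false, which holds.
Eva is a knave; "exactly one of Hira and Tavi is a knight, and also Tavi is a knave" is false, as required.
Tavi is a knight, and the claim "Sam is a knave or Hira is a knave" is indeed true.
Sam (knave): "Tavi is a knave if Eva is the same type as Hira" — false. ✓
Since Aldo is a knave, "Aldo and Hira are not the same type" needs to be false, which holds.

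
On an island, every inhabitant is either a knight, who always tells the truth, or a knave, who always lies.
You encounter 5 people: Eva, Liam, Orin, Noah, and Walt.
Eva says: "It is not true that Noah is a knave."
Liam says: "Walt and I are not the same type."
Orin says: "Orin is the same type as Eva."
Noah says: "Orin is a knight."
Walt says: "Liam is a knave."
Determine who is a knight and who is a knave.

Eva is a knight, Liam is a knight, Orin is a knight, Noah is a knight, and Walt is a knave.

As a knight, Eva's statement "it is not true that Noah is a knave" should be true; it is.
Liam (knight): "Walt and I are not the same type" — true. ✓
Orin is a knight, so "Orin is the same type as Eva" must be true — and it is.
Noah is a knight, and the claim "Orin is a knight" is indeed true.
Walt is a knave, and the claim "Liam is a knave" is indeed false.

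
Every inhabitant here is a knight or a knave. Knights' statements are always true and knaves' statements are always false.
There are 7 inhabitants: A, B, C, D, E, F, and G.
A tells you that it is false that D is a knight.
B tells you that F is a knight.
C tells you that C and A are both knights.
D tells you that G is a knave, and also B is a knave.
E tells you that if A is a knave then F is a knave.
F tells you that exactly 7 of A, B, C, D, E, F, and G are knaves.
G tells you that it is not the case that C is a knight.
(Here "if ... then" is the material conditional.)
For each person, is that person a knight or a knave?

A is a knight, so "it is false that D is a knight" must be true — and it is.
As a knave, B's statement "F is a knight" should be false; it is.
C (knave): "C and A are both knights" — false. ✓
D is a knave, and the claim "G is a knave, and also B is a knave" is indeed false.
As a knight, E's statement "if A is a knave then F is a knave" should be true; it is.
F is a knave, and the claim "exactly 7 of A, B, C, D, E, F, and G are knaves" is indeed false.
As a knight, G's statement "it is not the case that C is a knight" should be true; it is.

A is a knight, B is a knave, C is a knave, D is a knave, E is a knight, F is a knave, and G is a knight.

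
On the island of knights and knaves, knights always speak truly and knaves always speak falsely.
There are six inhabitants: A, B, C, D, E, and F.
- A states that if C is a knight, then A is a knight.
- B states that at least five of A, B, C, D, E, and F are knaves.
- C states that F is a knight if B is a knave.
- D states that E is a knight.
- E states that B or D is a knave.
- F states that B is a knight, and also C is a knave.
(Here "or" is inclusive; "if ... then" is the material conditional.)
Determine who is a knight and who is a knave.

A is a knight, B is a knave, C is a knave, D is a knight, E is a knight, and F is a knave.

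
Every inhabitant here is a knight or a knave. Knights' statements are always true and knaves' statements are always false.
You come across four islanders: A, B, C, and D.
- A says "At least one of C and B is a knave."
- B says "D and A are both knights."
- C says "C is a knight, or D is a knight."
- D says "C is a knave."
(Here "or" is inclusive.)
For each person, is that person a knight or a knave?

A is a knight, B is a knave, C is a knight, and D is a knave.

A is a knight, and the claim "at least one of C and B is a knave" is indeed true.
B is a knave, and the claim "D and A are both knights" is indeed false.
C is a knight, so "C is a knight, or D is a knight" must be true — and it is.
D is a knave; "C is a knave" is false, as required.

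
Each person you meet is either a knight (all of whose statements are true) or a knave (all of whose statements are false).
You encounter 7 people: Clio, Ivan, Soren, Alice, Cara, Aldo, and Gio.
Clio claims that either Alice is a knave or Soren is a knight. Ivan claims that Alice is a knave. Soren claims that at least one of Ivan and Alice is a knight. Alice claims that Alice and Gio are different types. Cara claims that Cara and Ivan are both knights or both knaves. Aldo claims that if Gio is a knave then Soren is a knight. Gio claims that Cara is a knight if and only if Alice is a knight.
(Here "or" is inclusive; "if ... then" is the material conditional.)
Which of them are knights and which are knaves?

Clio is a knight, Ivan is a knight, Soren is a knight, Alice is a knave, Cara is a knight, Aldo is a knight, and Gio is a knave.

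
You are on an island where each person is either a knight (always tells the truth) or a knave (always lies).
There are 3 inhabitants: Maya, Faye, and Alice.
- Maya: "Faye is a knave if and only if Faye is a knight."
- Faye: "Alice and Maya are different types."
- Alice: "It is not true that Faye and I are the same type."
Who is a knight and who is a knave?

Maya is a knave, Faye is a knave, and Alice is a knave.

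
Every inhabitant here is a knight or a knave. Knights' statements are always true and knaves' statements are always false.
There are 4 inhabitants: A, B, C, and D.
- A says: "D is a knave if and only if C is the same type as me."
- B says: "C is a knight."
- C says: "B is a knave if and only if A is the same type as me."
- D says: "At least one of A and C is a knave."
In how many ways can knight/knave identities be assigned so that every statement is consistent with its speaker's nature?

1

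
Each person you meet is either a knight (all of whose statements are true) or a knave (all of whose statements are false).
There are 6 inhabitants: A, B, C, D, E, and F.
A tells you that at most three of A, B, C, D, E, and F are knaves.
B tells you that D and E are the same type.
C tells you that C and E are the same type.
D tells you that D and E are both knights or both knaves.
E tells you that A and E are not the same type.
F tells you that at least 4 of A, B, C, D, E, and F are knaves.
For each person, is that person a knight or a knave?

A is a knave, and the claim "at most three of A, B, C, D, E, and F are knaves" is indeed false.
Since B is a knave, "D and E are the same type" needs to be false, which holds.
As a knave, C's statement "C and E are the same type" should be false; it is.
D is a knave, so "D and E are both knights or both knaves" must be false — and it is.
E (knight): "A and E are not the same type" — true. ✓
F is a knight, and the claim "at least 4 of A, B, C, D, E, and F are knaves" is indeed true.

A is a knave, B is a knave, C is a knave, D is a knave, E is a knight, and F is a knight.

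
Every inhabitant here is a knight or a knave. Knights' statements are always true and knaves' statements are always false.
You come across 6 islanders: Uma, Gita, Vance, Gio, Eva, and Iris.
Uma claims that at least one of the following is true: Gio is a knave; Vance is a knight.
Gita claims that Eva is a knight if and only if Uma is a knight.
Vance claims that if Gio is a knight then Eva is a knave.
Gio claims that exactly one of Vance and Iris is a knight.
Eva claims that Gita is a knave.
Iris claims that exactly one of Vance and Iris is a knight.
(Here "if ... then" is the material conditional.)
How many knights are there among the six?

The unique consistent assignment is Uma=knave, Gita=knave, Vance=knave, Gio=knight, Eva=knight, Iris=knight.
That has 3 knights.

3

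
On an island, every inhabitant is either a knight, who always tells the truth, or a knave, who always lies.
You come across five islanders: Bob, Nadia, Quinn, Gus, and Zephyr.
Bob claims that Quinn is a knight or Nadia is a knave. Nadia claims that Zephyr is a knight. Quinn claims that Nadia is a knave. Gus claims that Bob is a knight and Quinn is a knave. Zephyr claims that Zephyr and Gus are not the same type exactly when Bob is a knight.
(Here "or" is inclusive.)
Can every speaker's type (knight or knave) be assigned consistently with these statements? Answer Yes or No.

One consistent assignment: Bob=knight, Nadia=knave, Quinn=knight, Gus=knave, Zephyr=knave.

Yes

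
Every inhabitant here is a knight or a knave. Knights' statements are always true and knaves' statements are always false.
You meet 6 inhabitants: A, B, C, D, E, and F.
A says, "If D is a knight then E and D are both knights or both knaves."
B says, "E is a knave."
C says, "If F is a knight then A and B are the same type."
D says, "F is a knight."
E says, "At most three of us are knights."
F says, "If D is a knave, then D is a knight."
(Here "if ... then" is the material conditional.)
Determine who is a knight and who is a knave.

A is a knight; "if D is a knight then E and D are both knights or both knaves" is True, as required.
Since B is a knave, "E is a knave" needs to be false, which holds.
C is a knight, and the claim "if F is a knight then A and B are the same type" is indeed True.
D is a knave, so "F is a knight" must be false — and it is.
E is a knight, so "at most three of us are knights" must be True — and it is.
F is a knave, so "if D is a knave, then D is a knight" must be false — and it is.

A is a knight, B is a knave, C is a knight, D is a knave, E is a knight, and F is a knave.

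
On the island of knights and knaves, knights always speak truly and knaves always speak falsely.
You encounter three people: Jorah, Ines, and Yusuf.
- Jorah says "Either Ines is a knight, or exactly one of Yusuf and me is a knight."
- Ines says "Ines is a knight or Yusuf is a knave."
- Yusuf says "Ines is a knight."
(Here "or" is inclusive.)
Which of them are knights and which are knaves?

Jorah is a knight, Ines is a knight, and Yusuf is a knight.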